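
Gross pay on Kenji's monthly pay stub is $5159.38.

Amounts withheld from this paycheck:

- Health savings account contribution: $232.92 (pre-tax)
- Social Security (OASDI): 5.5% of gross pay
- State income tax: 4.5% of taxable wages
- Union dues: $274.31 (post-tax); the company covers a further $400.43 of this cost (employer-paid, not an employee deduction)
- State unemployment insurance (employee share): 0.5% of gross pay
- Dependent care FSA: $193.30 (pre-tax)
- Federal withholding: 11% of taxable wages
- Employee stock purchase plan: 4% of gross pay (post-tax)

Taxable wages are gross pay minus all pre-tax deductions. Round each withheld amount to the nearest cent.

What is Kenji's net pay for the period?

Dependent care FSA: $193.30
Health savings account contribution: $232.92
Pre-tax total = $193.30 + $232.92 = $426.22
Taxable wages = $5159.38 − $426.22 = $4733.16
State income tax: $4733.16 × 0.045 = $212.99
Federal withholding: $4733.16 × 0.11 = $520.65
Social Security (OASDI): $5159.38 × 0.055 = $283.77
State unemployment insurance (employee share): $5159.38 × 0.005 = $25.80
Employee stock purchase plan: $5159.38 × 0.04 = $206.38
Union dues: $274.31
(Employer's $400.43 toward union dues is not withheld from the employee.)
Total deductions = $193.30 + $232.92 + $212.99 + $520.65 + $283.77 + $25.80 + $206.38 + $274.31 = $1950.12
Net pay = $5159.38 − $1950.12 = $3209.26

$3209.26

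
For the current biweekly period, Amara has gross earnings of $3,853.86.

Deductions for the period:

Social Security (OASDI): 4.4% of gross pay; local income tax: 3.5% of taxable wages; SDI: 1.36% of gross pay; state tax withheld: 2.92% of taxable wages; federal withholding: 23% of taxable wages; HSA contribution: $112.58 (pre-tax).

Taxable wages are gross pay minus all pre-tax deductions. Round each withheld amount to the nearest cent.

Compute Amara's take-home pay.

$2,418.62

HSA contribution: $112.58
Taxable wages = $3,853.86 − $112.58 = $3,741.28
Local income tax: $3,741.28 × 0.035 = $130.94
Federal withholding: $3,741.28 × 0.23 = $860.49
State tax withheld: $3,741.28 × 0.0292 = $109.25
Social Security (OASDI): $3,853.86 × 0.044 = $169.57
SDI: $3,853.86 × 0.0136 = $52.41
Total deductions = $112.58 + $130.94 + $860.49 + $109.25 + $169.57 + $52.41 = $1,435.24
Net pay = $3,853.86 − $1,435.24 = $2,418.62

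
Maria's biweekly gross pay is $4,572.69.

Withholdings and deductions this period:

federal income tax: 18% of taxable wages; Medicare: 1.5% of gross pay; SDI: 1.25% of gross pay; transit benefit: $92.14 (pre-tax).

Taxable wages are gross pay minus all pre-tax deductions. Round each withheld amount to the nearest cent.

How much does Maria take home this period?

$3,548.30

Transit benefit: $92.14
Taxable wages = $4,572.69 − $92.14 = $4,480.55
Federal income tax: $4,480.55 × 0.18 = $806.50
SDI: $4,572.69 × 0.0125 = $57.16
Medicare: $4,572.69 × 0.015 = $68.59
Total deductions = $92.14 + $806.50 + $57.16 + $68.59 = $1,024.39
Net pay = $4,572.69 − $1,024.39 = $3,548.30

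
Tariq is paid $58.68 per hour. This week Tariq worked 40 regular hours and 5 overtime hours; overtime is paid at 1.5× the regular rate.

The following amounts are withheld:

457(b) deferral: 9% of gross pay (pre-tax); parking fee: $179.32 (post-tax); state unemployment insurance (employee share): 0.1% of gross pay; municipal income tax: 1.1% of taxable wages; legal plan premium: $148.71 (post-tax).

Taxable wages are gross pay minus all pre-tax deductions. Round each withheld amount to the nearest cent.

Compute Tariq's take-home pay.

$2,177.72

Regular pay: 40 × $58.68 = $2,347.20
Overtime pay: 5 × $58.68 × 1.5 = $440.10
Gross pay = $2,347.20 + $440.10 = $2,787.30
457(b) deferral: $2,787.30 × 0.09 = $250.86
Taxable wages = $2,787.30 − $250.86 = $2,536.44
Municipal income tax: $2,536.44 × 0.011 = $27.90
State unemployment insurance (employee share): $2,787.30 × 0.001 = $2.79
Parking fee: $179.32
Legal plan premium: $148.71
Total deductions = $250.86 + $27.90 + $2.79 + $179.32 + $148.71 = $609.58
Net pay = $2,787.30 − $609.58 = $2,177.72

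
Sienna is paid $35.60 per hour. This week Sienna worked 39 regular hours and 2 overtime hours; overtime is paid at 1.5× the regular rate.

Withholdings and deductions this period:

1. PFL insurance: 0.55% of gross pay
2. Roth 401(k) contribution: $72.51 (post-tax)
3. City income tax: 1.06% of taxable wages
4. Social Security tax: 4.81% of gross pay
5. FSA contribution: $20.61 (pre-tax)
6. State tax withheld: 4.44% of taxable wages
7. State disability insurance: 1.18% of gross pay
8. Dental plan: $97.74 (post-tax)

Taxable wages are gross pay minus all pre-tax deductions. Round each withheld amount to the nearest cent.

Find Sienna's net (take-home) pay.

Regular pay: 39 × $35.60 = $1,388.40
Overtime pay: 2 × $35.60 × 1.5 = $106.80
Gross pay = $1,388.40 + $106.80 = $1,495.20
FSA contribution: $20.61
Taxable wages = $1,495.20 − $20.61 = $1,474.59
City income tax: $1,474.59 × 0.0106 = $15.63
State tax withheld: $1,474.59 × 0.0444 = $65.47
State disability insurance: $1,495.20 × 0.0118 = $17.64
PFL insurance: $1,495.20 × 0.0055 = $8.22
Social Security tax: $1,495.20 × 0.0481 = $71.92
Dental plan: $97.74
Roth 401(k) contribution: $72.51
Total deductions = $20.61 + $15.63 + $65.47 + $17.64 + $8.22 + $71.92 + $97.74 + $72.51 = $369.74
Net pay = $1,495.20 − $369.74 = $1,125.46

$1,125.46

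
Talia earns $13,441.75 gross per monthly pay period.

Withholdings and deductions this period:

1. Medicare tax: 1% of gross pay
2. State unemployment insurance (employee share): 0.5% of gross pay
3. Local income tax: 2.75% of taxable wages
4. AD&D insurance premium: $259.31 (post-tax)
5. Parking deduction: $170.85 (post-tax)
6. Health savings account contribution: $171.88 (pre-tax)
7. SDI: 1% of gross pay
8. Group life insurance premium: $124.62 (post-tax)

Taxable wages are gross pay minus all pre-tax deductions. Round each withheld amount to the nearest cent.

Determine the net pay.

$12,014.12

Health savings account contribution: $171.88
Taxable wages = $13,441.75 − $171.88 = $13,269.87
Local income tax: $13,269.87 × 0.0275 = $364.92
State unemployment insurance (employee share): $13,441.75 × 0.005 = $67.21
SDI: $13,441.75 × 0.01 = $134.42
Medicare tax: $13,441.75 × 0.01 = $134.42
Group life insurance premium: $124.62
AD&D insurance premium: $259.31
Parking deduction: $170.85
Total deductions = $171.88 + $364.92 + $67.21 + $134.42 + $134.42 + $124.62 + $259.31 + $170.85 = $1,427.63
Net pay = $13,441.75 − $1,427.63 = $12,014.12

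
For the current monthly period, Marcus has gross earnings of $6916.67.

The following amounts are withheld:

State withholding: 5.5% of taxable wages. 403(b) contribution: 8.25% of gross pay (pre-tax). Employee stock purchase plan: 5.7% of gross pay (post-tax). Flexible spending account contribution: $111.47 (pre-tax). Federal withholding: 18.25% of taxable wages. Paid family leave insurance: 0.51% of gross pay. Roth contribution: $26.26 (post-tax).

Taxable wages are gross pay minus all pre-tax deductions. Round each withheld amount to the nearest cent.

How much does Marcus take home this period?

403(b) contribution: $6916.67 × 0.0825 = $570.63
Flexible spending account contribution: $111.47
Pre-tax total = $570.63 + $111.47 = $682.10
Taxable wages = $6916.67 − $682.10 = $6234.57
State withholding: $6234.57 × 0.055 = $342.90
Federal withholding: $6234.57 × 0.1825 = $1137.81
Paid family leave insurance: $6916.67 × 0.0051 = $35.28
Employee stock purchase plan: $6916.67 × 0.057 = $394.25
Roth contribution: $26.26
Total deductions = $570.63 + $111.47 + $342.90 + $1137.81 + $35.28 + $394.25 + $26.26 = $2618.60
Net pay = $6916.67 − $2618.60 = $4298.07

$4298.07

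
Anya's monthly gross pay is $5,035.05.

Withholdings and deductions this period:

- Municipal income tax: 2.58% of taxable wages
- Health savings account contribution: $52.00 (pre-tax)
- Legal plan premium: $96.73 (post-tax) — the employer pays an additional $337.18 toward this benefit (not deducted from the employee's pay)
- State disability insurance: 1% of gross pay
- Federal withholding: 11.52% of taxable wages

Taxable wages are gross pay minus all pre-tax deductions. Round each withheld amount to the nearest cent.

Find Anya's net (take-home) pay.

Health savings account contribution: $52.00
Taxable wages = $5,035.05 − $52.00 = $4,983.05
Federal withholding: $4,983.05 × 0.1152 = $574.05
Municipal income tax: $4,983.05 × 0.0258 = $128.56
State disability insurance: $5,035.05 × 0.01 = $50.35
Legal plan premium: $96.73
(Employer's $337.18 toward legal plan premium is not withheld from the employee.)
Total deductions = $52.00 + $574.05 + $128.56 + $50.35 + $96.73 = $901.69
Net pay = $5,035.05 − $901.69 = $4,133.36

$4,133.36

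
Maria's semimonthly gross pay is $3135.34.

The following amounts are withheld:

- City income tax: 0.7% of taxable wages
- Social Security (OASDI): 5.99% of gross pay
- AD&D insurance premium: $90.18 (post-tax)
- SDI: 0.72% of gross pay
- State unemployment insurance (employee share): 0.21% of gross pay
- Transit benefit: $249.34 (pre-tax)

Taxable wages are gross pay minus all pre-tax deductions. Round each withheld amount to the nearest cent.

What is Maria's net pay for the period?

Transit benefit: $249.34
Taxable wages = $3135.34 − $249.34 = $2886.00
City income tax: $2886.00 × 0.007 = $20.20
State unemployment insurance (employee share): $3135.34 × 0.0021 = $6.58
SDI: $3135.34 × 0.0072 = $22.57
Social Security (OASDI): $3135.34 × 0.0599 = $187.81
AD&D insurance premium: $90.18
Total deductions = $249.34 + $20.20 + $6.58 + $22.57 + $187.81 + $90.18 = $576.68
Net pay = $3135.34 − $576.68 = $2558.66

$2558.66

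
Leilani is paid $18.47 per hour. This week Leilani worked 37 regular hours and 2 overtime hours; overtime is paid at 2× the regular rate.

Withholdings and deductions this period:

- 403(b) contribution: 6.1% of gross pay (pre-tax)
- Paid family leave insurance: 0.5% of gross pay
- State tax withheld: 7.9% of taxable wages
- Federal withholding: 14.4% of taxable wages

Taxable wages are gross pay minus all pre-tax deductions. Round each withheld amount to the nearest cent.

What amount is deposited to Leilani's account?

$548.71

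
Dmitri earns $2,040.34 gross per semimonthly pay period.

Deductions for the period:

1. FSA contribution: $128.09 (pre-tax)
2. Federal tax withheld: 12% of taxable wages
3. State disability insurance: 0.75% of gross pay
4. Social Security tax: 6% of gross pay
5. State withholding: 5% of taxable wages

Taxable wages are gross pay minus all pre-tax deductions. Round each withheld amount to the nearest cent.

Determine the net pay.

$1,449.45

FSA contribution: $128.09
Taxable wages = $2,040.34 − $128.09 = $1,912.25
State withholding: $1,912.25 × 0.05 = $95.61
Federal tax withheld: $1,912.25 × 0.12 = $229.47
Social Security tax: $2,040.34 × 0.06 = $122.42
State disability insurance: $2,040.34 × 0.0075 = $15.30
Total deductions = $128.09 + $95.61 + $229.47 + $122.42 + $15.30 = $590.89
Net pay = $2,040.34 − $590.89 = $1,449.45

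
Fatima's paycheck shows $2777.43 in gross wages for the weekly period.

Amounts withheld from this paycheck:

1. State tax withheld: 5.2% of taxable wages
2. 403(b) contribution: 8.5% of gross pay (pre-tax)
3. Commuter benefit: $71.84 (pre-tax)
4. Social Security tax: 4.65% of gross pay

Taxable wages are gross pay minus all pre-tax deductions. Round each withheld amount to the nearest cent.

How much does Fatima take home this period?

$2211.95

Commuter benefit: $71.84
403(b) contribution: $2777.43 × 0.085 = $236.08
Pre-tax total = $71.84 + $236.08 = $307.92
Taxable wages = $2777.43 − $307.92 = $2469.51
State tax withheld: $2469.51 × 0.052 = $128.41
Social Security tax: $2777.43 × 0.0465 = $129.15
Total deductions = $71.84 + $236.08 + $128.41 + $129.15 = $565.48
Net pay = $2777.43 − $565.48 = $2211.95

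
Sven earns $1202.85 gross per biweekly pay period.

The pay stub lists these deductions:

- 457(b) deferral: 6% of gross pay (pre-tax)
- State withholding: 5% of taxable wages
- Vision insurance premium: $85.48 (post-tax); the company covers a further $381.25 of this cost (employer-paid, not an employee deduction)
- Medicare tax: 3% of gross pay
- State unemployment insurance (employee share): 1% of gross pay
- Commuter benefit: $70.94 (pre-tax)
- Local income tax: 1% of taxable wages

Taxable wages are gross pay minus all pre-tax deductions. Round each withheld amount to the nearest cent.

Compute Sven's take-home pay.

457(b) deferral: $1202.85 × 0.06 = $72.17
Commuter benefit: $70.94
Pre-tax total = $72.17 + $70.94 = $143.11
Taxable wages = $1202.85 − $143.11 = $1059.74
Local income tax: $1059.74 × 0.01 = $10.60
State withholding: $1059.74 × 0.05 = $52.99
Medicare tax: $1202.85 × 0.03 = $36.09
State unemployment insurance (employee share): $1202.85 × 0.01 = $12.03
Vision insurance premium: $85.48
(Employer's $381.25 toward vision insurance premium is not withheld from the employee.)
Total deductions = $72.17 + $70.94 + $10.60 + $52.99 + $36.09 + $12.03 + $85.48 = $340.30
Net pay = $1202.85 − $340.30 = $862.55

$862.55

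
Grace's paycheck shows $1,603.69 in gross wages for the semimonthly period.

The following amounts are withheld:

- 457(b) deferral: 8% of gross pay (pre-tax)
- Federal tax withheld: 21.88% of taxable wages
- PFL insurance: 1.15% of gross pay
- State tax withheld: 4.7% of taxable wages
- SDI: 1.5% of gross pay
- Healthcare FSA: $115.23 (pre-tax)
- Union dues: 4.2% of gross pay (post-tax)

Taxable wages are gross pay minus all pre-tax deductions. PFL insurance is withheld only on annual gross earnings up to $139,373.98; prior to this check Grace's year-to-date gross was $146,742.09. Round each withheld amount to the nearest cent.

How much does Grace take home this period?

Healthcare FSA: $115.23
457(b) deferral: $1,603.69 × 0.08 = $128.30
Pre-tax total = $115.23 + $128.30 = $243.53
Taxable wages = $1,603.69 − $243.53 = $1,360.16
Federal tax withheld: $1,360.16 × 0.2188 = $297.60
State tax withheld: $1,360.16 × 0.047 = $63.93
SDI: $1,603.69 × 0.015 = $24.06
PFL insurance: annual cap $139,373.98 already reached (YTD $146,742.09), so $0.00
Union dues: $1,603.69 × 0.042 = $67.35
Total deductions = $115.23 + $128.30 + $297.60 + $63.93 + $24.06 + $0.00 + $67.35 = $696.47
Net pay = $1,603.69 − $696.47 = $907.22

$907.22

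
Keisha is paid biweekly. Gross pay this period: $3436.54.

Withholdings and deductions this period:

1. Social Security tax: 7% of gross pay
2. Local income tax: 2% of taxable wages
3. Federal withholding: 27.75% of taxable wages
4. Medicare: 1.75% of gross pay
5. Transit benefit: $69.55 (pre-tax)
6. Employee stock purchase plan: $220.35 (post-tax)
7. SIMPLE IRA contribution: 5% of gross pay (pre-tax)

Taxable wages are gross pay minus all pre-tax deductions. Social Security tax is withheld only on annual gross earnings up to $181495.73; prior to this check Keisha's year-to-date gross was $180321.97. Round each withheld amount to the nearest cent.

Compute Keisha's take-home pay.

SIMPLE IRA contribution: $3436.54 × 0.05 = $171.83
Transit benefit: $69.55
Pre-tax total = $171.83 + $69.55 = $241.38
Taxable wages = $3436.54 − $241.38 = $3195.16
Federal withholding: $3195.16 × 0.2775 = $886.66
Local income tax: $3195.16 × 0.02 = $63.90
Social Security tax: only $181495.73 − $180321.97 = $1173.76 of this check is subject → $1173.76 × 0.07 = $82.16
Medicare: $3436.54 × 0.0175 = $60.14
Employee stock purchase plan: $220.35
Total deductions = $171.83 + $69.55 + $886.66 + $63.90 + $82.16 + $60.14 + $220.35 = $1554.59
Net pay = $3436.54 − $1554.59 = $1881.95

$1881.95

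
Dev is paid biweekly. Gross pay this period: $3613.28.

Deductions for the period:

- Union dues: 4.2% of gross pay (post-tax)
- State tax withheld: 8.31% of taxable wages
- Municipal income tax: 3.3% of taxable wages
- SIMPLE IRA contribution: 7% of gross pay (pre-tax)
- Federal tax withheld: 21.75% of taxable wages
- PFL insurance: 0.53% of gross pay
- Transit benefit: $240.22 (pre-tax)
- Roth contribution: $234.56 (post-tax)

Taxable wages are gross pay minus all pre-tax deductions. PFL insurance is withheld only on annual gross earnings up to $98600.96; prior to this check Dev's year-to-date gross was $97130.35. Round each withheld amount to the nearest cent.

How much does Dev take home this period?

$1685.15

Transit benefit: $240.22
SIMPLE IRA contribution: $3613.28 × 0.07 = $252.93
Pre-tax total = $240.22 + $252.93 = $493.15
Taxable wages = $3613.28 − $493.15 = $3120.13
State tax withheld: $3120.13 × 0.0831 = $259.28
Municipal income tax: $3120.13 × 0.033 = $102.96
Federal tax withheld: $3120.13 × 0.2175 = $678.63
PFL insurance: only $98600.96 − $97130.35 = $1470.61 of this check is subject → $1470.61 × 0.0053 = $7.79
Union dues: $3613.28 × 0.042 = $151.76
Roth contribution: $234.56
Total deductions = $240.22 + $252.93 + $259.28 + $102.96 + $678.63 + $7.79 + $151.76 + $234.56 = $1928.13
Net pay = $3613.28 − $1928.13 = $1685.15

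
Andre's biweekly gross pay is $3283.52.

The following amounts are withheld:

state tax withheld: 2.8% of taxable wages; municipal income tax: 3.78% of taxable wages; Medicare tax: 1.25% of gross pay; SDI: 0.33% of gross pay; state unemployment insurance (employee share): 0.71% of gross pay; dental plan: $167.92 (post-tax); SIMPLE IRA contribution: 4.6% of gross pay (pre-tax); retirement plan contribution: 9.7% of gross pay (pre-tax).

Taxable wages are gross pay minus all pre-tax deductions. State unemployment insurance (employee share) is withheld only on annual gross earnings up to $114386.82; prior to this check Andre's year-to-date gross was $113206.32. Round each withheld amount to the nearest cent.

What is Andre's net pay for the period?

Retirement plan contribution: $3283.52 × 0.097 = $318.50
SIMPLE IRA contribution: $3283.52 × 0.046 = $151.04
Pre-tax total = $318.50 + $151.04 = $469.54
Taxable wages = $3283.52 − $469.54 = $2813.98
State tax withheld: $2813.98 × 0.028 = $78.79
Municipal income tax: $2813.98 × 0.0378 = $106.37
State unemployment insurance (employee share): only $114386.82 − $113206.32 = $1180.50 of this check is subject → $1180.50 × 0.0071 = $8.38
Medicare tax: $3283.52 × 0.0125 = $41.04
SDI: $3283.52 × 0.0033 = $10.84
Dental plan: $167.92
Total deductions = $318.50 + $151.04 + $78.79 + $106.37 + $8.38 + $41.04 + $10.84 + $167.92 = $882.88
Net pay = $3283.52 − $882.88 = $2400.64

$2400.64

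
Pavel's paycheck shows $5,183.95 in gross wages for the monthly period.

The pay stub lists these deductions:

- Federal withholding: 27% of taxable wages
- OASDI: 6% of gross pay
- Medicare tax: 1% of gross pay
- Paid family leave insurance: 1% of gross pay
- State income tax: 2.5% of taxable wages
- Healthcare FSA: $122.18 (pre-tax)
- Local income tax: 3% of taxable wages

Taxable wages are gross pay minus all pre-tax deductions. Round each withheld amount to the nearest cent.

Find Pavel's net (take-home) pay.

Healthcare FSA: $122.18
Taxable wages = $5,183.95 − $122.18 = $5,061.77
Federal withholding: $5,061.77 × 0.27 = $1,366.68
Local income tax: $5,061.77 × 0.03 = $151.85
State income tax: $5,061.77 × 0.025 = $126.54
OASDI: $5,183.95 × 0.06 = $311.04
Medicare tax: $5,183.95 × 0.01 = $51.84
Paid family leave insurance: $5,183.95 × 0.01 = $51.84
Total deductions = $122.18 + $1,366.68 + $151.85 + $126.54 + $311.04 + $51.84 + $51.84 = $2,181.97
Net pay = $5,183.95 − $2,181.97 = $3,001.98

$3,001.98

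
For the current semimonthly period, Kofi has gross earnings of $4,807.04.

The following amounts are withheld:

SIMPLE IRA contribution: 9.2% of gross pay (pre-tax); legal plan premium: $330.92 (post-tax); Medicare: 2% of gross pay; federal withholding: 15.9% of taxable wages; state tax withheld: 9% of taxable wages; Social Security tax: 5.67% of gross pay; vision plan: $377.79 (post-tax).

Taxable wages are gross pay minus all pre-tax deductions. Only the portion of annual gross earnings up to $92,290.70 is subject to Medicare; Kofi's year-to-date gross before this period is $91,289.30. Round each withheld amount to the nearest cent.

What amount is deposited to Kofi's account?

SIMPLE IRA contribution: $4,807.04 × 0.092 = $442.25
Taxable wages = $4,807.04 − $442.25 = $4,364.79
State tax withheld: $4,364.79 × 0.09 = $392.83
Federal withholding: $4,364.79 × 0.159 = $694.00
Social Security tax: $4,807.04 × 0.0567 = $272.56
Medicare: only $92,290.70 − $91,289.30 = $1,001.40 of this check is subject → $1,001.40 × 0.02 = $20.03
Legal plan premium: $330.92
Vision plan: $377.79
Total deductions = $442.25 + $392.83 + $694.00 + $272.56 + $20.03 + $330.92 + $377.79 = $2,530.38
Net pay = $4,807.04 − $2,530.38 = $2,276.66

$2,276.66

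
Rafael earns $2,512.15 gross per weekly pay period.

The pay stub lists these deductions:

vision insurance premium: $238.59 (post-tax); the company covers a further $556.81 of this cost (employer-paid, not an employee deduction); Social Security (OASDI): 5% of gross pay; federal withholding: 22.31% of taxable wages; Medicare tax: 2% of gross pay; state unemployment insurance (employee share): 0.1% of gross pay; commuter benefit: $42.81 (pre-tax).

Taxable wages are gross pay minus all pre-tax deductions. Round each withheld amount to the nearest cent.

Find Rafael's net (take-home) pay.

Commuter benefit: $42.81
Taxable wages = $2,512.15 − $42.81 = $2,469.34
Federal withholding: $2,469.34 × 0.2231 = $550.91
Social Security (OASDI): $2,512.15 × 0.05 = $125.61
State unemployment insurance (employee share): $2,512.15 × 0.001 = $2.51
Medicare tax: $2,512.15 × 0.02 = $50.24
Vision insurance premium: $238.59
(Employer's $556.81 toward vision insurance premium is not withheld from the employee.)
Total deductions = $42.81 + $550.91 + $125.61 + $2.51 + $50.24 + $238.59 = $1,010.67
Net pay = $2,512.15 − $1,010.67 = $1,501.48

$1,501.48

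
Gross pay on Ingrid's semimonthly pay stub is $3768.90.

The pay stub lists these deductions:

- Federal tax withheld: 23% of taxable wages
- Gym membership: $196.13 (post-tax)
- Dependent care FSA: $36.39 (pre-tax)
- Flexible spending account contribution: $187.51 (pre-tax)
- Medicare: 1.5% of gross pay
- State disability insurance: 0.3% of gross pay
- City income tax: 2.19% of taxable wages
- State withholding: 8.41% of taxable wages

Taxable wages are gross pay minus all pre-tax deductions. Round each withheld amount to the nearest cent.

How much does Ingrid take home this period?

Flexible spending account contribution: $187.51
Dependent care FSA: $36.39
Pre-tax total = $187.51 + $36.39 = $223.90
Taxable wages = $3768.90 − $223.90 = $3545.00
State withholding: $3545.00 × 0.0841 = $298.13
Federal tax withheld: $3545.00 × 0.23 = $815.35
City income tax: $3545.00 × 0.0219 = $77.64
State disability insurance: $3768.90 × 0.003 = $11.31
Medicare: $3768.90 × 0.015 = $56.53
Gym membership: $196.13
Total deductions = $187.51 + $36.39 + $298.13 + $815.35 + $77.64 + $11.31 + $56.53 + $196.13 = $1678.99
Net pay = $3768.90 − $1678.99 = $2089.91

$2089.91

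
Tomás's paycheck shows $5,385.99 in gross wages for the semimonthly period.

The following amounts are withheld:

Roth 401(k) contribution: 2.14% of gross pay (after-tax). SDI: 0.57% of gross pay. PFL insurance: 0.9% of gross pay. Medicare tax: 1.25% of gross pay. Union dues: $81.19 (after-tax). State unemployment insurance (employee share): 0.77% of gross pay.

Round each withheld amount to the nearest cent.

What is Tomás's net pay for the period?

Medicare tax: $5,385.99 × 0.0125 = $67.32
PFL insurance: $5,385.99 × 0.009 = $48.47
State unemployment insurance (employee share): $5,385.99 × 0.0077 = $41.47
SDI: $5,385.99 × 0.0057 = $30.70
Roth 401(k) contribution: $5,385.99 × 0.0214 = $115.26
Union dues: $81.19
Total deductions = $67.32 + $48.47 + $41.47 + $30.70 + $115.26 + $81.19 = $384.41
Net pay = $5,385.99 − $384.41 = $5,001.58

$5,001.58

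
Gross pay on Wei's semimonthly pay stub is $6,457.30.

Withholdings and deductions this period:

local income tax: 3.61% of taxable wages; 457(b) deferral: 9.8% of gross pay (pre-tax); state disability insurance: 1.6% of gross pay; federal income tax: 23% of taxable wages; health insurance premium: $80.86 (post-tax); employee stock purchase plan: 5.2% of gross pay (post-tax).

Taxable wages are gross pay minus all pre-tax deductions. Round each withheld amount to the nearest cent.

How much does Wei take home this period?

$3,754.63

457(b) deferral: $6,457.30 × 0.098 = $632.82
Taxable wages = $6,457.30 − $632.82 = $5,824.48
Local income tax: $5,824.48 × 0.0361 = $210.26
Federal income tax: $5,824.48 × 0.23 = $1,339.63
State disability insurance: $6,457.30 × 0.016 = $103.32
Health insurance premium: $80.86
Employee stock purchase plan: $6,457.30 × 0.052 = $335.78
Total deductions = $632.82 + $210.26 + $1,339.63 + $103.32 + $80.86 + $335.78 = $2,702.67
Net pay = $6,457.30 − $2,702.67 = $3,754.63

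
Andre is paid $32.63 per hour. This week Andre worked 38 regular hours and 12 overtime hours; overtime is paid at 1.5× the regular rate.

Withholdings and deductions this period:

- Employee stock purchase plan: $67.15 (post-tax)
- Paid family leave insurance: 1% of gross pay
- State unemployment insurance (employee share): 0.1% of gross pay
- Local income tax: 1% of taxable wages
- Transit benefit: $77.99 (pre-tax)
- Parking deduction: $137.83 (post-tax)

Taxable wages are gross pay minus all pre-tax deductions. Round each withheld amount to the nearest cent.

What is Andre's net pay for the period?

$1,506.72

Regular pay: 38 × $32.63 = $1,239.94
Overtime pay: 12 × $32.63 × 1.5 = $587.34
Gross pay = $1,239.94 + $587.34 = $1,827.28
Transit benefit: $77.99
Taxable wages = $1,827.28 − $77.99 = $1,749.29
Local income tax: $1,749.29 × 0.01 = $17.49
Paid family leave insurance: $1,827.28 × 0.01 = $18.27
State unemployment insurance (employee share): $1,827.28 × 0.001 = $1.83
Parking deduction: $137.83
Employee stock purchase plan: $67.15
Total deductions = $77.99 + $17.49 + $18.27 + $1.83 + $137.83 + $67.15 = $320.56
Net pay = $1,827.28 − $320.56 = $1,506.72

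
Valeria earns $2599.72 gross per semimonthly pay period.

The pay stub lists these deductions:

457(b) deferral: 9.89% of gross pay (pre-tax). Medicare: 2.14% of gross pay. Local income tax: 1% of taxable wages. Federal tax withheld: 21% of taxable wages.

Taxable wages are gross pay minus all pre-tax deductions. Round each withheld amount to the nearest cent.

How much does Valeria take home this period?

$1771.60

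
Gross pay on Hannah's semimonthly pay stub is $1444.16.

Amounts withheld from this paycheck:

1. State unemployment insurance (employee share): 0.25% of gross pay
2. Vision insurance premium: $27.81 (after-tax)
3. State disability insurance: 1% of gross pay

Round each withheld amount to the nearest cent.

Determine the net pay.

State unemployment insurance (employee share): $1444.16 × 0.0025 = $3.61
State disability insurance: $1444.16 × 0.01 = $14.44
Vision insurance premium: $27.81
Total deductions = $3.61 + $14.44 + $27.81 = $45.86
Net pay = $1444.16 − $45.86 = $1398.30

$1398.30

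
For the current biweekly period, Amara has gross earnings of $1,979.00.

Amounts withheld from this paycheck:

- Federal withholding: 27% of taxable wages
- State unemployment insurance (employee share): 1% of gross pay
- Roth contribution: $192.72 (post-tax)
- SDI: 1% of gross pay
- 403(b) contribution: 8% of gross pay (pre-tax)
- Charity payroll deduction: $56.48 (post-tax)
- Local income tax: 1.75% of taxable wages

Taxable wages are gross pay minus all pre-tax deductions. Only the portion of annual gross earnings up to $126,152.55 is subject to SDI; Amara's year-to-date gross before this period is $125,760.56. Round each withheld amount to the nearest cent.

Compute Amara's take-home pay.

403(b) contribution: $1,979.00 × 0.08 = $158.32
Taxable wages = $1,979.00 − $158.32 = $1,820.68
Federal withholding: $1,820.68 × 0.27 = $491.58
Local income tax: $1,820.68 × 0.0175 = $31.86
SDI: only $126,152.55 − $125,760.56 = $391.99 of this check is subject → $391.99 × 0.01 = $3.92
State unemployment insurance (employee share): $1,979.00 × 0.01 = $19.79
Roth contribution: $192.72
Charity payroll deduction: $56.48
Total deductions = $158.32 + $491.58 + $31.86 + $3.92 + $19.79 + $192.72 + $56.48 = $954.67
Net pay = $1,979.00 − $954.67 = $1,024.33

$1,024.33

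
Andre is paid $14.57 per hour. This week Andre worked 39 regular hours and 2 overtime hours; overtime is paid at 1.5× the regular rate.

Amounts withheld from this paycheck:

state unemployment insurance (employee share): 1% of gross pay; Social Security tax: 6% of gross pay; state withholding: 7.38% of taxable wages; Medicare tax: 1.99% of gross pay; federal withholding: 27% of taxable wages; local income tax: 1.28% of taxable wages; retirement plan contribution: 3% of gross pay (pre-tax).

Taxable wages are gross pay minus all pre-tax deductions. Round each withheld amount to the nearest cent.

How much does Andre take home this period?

$326.88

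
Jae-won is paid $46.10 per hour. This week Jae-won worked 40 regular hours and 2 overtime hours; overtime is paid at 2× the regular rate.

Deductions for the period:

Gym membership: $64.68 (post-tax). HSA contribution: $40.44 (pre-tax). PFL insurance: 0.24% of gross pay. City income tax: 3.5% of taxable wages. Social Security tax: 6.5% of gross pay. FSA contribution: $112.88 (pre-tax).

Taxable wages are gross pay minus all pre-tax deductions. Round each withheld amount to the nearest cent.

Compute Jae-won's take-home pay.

$1608.05

Regular pay: 40 × $46.10 = $1844.00
Overtime pay: 2 × $46.10 × 2 = $184.40
Gross pay = $1844.00 + $184.40 = $2028.40
HSA contribution: $40.44
FSA contribution: $112.88
Pre-tax total = $40.44 + $112.88 = $153.32
Taxable wages = $2028.40 − $153.32 = $1875.08
City income tax: $1875.08 × 0.035 = $65.63
PFL insurance: $2028.40 × 0.0024 = $4.87
Social Security tax: $2028.40 × 0.065 = $131.85
Gym membership: $64.68
Total deductions = $40.44 + $112.88 + $65.63 + $4.87 + $131.85 + $64.68 = $420.35
Net pay = $2028.40 − $420.35 = $1608.05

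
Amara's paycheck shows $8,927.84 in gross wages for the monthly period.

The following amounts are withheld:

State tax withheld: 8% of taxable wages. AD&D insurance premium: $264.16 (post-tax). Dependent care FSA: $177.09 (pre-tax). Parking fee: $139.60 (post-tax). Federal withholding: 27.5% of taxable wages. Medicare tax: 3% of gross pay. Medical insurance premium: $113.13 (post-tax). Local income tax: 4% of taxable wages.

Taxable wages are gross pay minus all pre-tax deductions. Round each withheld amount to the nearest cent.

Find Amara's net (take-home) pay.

$4,509.47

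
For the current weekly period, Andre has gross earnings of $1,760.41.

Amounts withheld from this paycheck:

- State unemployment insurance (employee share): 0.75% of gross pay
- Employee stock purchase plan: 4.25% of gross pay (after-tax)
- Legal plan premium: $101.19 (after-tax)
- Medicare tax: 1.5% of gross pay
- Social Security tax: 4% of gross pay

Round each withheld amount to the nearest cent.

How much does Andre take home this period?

$1,474.37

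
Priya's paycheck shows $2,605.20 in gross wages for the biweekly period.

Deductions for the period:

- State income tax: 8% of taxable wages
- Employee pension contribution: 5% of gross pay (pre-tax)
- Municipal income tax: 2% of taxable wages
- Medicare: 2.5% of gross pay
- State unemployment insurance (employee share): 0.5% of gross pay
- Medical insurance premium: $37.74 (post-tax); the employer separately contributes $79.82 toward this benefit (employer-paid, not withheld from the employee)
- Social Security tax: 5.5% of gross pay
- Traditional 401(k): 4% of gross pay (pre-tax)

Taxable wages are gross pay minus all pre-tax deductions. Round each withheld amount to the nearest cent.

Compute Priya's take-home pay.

$1,874.47

Employee pension contribution: $2,605.20 × 0.05 = $130.26
Traditional 401(k): $2,605.20 × 0.04 = $104.21
Pre-tax total = $130.26 + $104.21 = $234.47
Taxable wages = $2,605.20 − $234.47 = $2,370.73
State income tax: $2,370.73 × 0.08 = $189.66
Municipal income tax: $2,370.73 × 0.02 = $47.41
Social Security tax: $2,605.20 × 0.055 = $143.29
State unemployment insurance (employee share): $2,605.20 × 0.005 = $13.03
Medicare: $2,605.20 × 0.025 = $65.13
Medical insurance premium: $37.74
(Employer's $79.82 toward medical insurance premium is not withheld from the employee.)
Total deductions = $130.26 + $104.21 + $189.66 + $47.41 + $143.29 + $13.03 + $65.13 + $37.74 = $730.73
Net pay = $2,605.20 − $730.73 = $1,874.47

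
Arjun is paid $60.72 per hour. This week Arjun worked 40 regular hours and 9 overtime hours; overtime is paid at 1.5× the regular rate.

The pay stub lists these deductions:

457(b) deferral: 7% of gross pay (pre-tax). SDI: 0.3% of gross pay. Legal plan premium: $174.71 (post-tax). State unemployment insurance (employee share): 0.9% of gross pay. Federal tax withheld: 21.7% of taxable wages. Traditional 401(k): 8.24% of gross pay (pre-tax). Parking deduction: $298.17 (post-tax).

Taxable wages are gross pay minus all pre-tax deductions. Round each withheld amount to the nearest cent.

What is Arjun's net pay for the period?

$1,644.07

Regular pay: 40 × $60.72 = $2,428.80
Overtime pay: 9 × $60.72 × 1.5 = $819.72
Gross pay = $2,428.80 + $819.72 = $3,248.52
457(b) deferral: $3,248.52 × 0.07 = $227.40
Traditional 401(k): $3,248.52 × 0.0824 = $267.68
Pre-tax total = $227.40 + $267.68 = $495.08
Taxable wages = $3,248.52 − $495.08 = $2,753.44
Federal tax withheld: $2,753.44 × 0.217 = $597.50
SDI: $3,248.52 × 0.003 = $9.75
State unemployment insurance (employee share): $3,248.52 × 0.009 = $29.24
Legal plan premium: $174.71
Parking deduction: $298.17
Total deductions = $227.40 + $267.68 + $597.50 + $9.75 + $29.24 + $174.71 + $298.17 = $1,604.45
Net pay = $3,248.52 − $1,604.45 = $1,644.07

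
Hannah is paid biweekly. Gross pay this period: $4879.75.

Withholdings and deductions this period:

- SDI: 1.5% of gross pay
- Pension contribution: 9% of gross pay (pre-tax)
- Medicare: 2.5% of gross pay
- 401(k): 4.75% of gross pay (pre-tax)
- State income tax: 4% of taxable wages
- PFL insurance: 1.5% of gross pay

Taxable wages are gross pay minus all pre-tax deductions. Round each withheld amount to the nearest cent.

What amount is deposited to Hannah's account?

$3772.04

401(k): $4879.75 × 0.0475 = $231.79
Pension contribution: $4879.75 × 0.09 = $439.18
Pre-tax total = $231.79 + $439.18 = $670.97
Taxable wages = $4879.75 − $670.97 = $4208.78
State income tax: $4208.78 × 0.04 = $168.35
SDI: $4879.75 × 0.015 = $73.20
PFL insurance: $4879.75 × 0.015 = $73.20
Medicare: $4879.75 × 0.025 = $121.99
Total deductions = $231.79 + $439.18 + $168.35 + $73.20 + $73.20 + $121.99 = $1107.71
Net pay = $4879.75 − $1107.71 = $3772.04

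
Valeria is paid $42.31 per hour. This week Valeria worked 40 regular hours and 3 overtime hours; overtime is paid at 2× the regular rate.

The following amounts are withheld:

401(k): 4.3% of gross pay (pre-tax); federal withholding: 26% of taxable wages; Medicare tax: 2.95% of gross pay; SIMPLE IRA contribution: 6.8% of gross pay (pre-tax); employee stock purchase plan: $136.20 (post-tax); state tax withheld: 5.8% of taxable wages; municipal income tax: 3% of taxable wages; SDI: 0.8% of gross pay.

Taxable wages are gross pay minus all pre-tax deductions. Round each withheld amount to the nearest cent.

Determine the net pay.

Regular pay: 40 × $42.31 = $1,692.40
Overtime pay: 3 × $42.31 × 2 = $253.86
Gross pay = $1,692.40 + $253.86 = $1,946.26
SIMPLE IRA contribution: $1,946.26 × 0.068 = $132.35
401(k): $1,946.26 × 0.043 = $83.69
Pre-tax total = $132.35 + $83.69 = $216.04
Taxable wages = $1,946.26 − $216.04 = $1,730.22
Municipal income tax: $1,730.22 × 0.03 = $51.91
Federal withholding: $1,730.22 × 0.26 = $449.86
State tax withheld: $1,730.22 × 0.058 = $100.35
Medicare tax: $1,946.26 × 0.0295 = $57.41
SDI: $1,946.26 × 0.008 = $15.57
Employee stock purchase plan: $136.20
Total deductions = $132.35 + $83.69 + $51.91 + $449.86 + $100.35 + $57.41 + $15.57 + $136.20 = $1,027.34
Net pay = $1,946.26 − $1,027.34 = $918.92

$918.92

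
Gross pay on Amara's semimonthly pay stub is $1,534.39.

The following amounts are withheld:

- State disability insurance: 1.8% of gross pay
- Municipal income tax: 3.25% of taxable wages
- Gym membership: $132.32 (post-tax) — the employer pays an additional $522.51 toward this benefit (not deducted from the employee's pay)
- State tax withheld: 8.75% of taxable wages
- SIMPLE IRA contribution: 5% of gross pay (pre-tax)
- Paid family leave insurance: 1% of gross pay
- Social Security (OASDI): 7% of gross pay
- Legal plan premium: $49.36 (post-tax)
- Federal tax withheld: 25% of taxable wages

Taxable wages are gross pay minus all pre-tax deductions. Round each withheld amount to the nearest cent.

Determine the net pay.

$586.28

SIMPLE IRA contribution: $1,534.39 × 0.05 = $76.72
Taxable wages = $1,534.39 − $76.72 = $1,457.67
State tax withheld: $1,457.67 × 0.0875 = $127.55
Federal tax withheld: $1,457.67 × 0.25 = $364.42
Municipal income tax: $1,457.67 × 0.0325 = $47.37
Paid family leave insurance: $1,534.39 × 0.01 = $15.34
Social Security (OASDI): $1,534.39 × 0.07 = $107.41
State disability insurance: $1,534.39 × 0.018 = $27.62
Gym membership: $132.32
Legal plan premium: $49.36
(Employer's $522.51 toward gym membership is not withheld from the employee.)
Total deductions = $76.72 + $127.55 + $364.42 + $47.37 + $15.34 + $107.41 + $27.62 + $132.32 + $49.36 = $948.11
Net pay = $1,534.39 − $948.11 = $586.28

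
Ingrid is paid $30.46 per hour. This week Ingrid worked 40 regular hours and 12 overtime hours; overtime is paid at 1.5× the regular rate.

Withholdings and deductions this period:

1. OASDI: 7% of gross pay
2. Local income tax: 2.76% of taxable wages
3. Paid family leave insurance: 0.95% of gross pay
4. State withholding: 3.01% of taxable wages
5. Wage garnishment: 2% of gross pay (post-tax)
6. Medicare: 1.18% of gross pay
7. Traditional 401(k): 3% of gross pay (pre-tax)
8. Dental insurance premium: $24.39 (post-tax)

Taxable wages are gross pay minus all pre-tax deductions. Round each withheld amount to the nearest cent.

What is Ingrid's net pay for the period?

Regular pay: 40 × $30.46 = $1,218.40
Overtime pay: 12 × $30.46 × 1.5 = $548.28
Gross pay = $1,218.40 + $548.28 = $1,766.68
Traditional 401(k): $1,766.68 × 0.03 = $53.00
Taxable wages = $1,766.68 − $53.00 = $1,713.68
Local income tax: $1,713.68 × 0.0276 = $47.30
State withholding: $1,713.68 × 0.0301 = $51.58
OASDI: $1,766.68 × 0.07 = $123.67
Medicare: $1,766.68 × 0.0118 = $20.85
Paid family leave insurance: $1,766.68 × 0.0095 = $16.78
Dental insurance premium: $24.39
Wage garnishment: $1,766.68 × 0.02 = $35.33
Total deductions = $53.00 + $47.30 + $51.58 + $123.67 + $20.85 + $16.78 + $24.39 + $35.33 = $372.90
Net pay = $1,766.68 − $372.90 = $1,393.78

$1,393.78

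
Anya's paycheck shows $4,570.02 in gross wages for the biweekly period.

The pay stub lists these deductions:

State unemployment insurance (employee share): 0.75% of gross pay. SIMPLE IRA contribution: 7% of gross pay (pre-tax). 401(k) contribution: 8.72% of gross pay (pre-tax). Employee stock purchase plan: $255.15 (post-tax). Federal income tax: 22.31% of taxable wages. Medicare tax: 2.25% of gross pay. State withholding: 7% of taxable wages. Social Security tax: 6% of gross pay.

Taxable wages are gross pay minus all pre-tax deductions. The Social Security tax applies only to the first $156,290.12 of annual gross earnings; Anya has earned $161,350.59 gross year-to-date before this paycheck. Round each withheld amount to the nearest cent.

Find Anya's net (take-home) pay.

$2,330.45

SIMPLE IRA contribution: $4,570.02 × 0.07 = $319.90
401(k) contribution: $4,570.02 × 0.0872 = $398.51
Pre-tax total = $319.90 + $398.51 = $718.41
Taxable wages = $4,570.02 − $718.41 = $3,851.61
Federal income tax: $3,851.61 × 0.2231 = $859.29
State withholding: $3,851.61 × 0.07 = $269.61
State unemployment insurance (employee share): $4,570.02 × 0.0075 = $34.28
Social Security tax: annual cap $156,290.12 already reached (YTD $161,350.59), so $0.00
Medicare tax: $4,570.02 × 0.0225 = $102.83
Employee stock purchase plan: $255.15
Total deductions = $319.90 + $398.51 + $859.29 + $269.61 + $34.28 + $0.00 + $102.83 + $255.15 = $2,239.57
Net pay = $4,570.02 − $2,239.57 = $2,330.45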